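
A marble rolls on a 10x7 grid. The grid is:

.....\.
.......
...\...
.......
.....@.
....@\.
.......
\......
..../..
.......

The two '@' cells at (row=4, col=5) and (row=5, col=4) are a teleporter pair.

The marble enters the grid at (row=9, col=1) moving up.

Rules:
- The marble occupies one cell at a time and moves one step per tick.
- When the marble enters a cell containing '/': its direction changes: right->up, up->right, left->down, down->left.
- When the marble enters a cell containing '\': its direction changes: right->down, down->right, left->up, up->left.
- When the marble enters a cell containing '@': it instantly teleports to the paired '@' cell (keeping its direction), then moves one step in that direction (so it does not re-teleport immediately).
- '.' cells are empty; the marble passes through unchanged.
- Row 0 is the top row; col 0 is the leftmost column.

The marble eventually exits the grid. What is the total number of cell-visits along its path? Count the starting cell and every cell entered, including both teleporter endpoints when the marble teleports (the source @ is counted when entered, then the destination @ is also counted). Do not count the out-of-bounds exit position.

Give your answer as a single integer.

Step 1: enter (9,1), '.' pass, move up to (8,1)
Step 2: enter (8,1), '.' pass, move up to (7,1)
Step 3: enter (7,1), '.' pass, move up to (6,1)
Step 4: enter (6,1), '.' pass, move up to (5,1)
Step 5: enter (5,1), '.' pass, move up to (4,1)
Step 6: enter (4,1), '.' pass, move up to (3,1)
Step 7: enter (3,1), '.' pass, move up to (2,1)
Step 8: enter (2,1), '.' pass, move up to (1,1)
Step 9: enter (1,1), '.' pass, move up to (0,1)
Step 10: enter (0,1), '.' pass, move up to (-1,1)
Step 11: at (-1,1) — EXIT via top edge, pos 1
Path length (cell visits): 10

Answer: 10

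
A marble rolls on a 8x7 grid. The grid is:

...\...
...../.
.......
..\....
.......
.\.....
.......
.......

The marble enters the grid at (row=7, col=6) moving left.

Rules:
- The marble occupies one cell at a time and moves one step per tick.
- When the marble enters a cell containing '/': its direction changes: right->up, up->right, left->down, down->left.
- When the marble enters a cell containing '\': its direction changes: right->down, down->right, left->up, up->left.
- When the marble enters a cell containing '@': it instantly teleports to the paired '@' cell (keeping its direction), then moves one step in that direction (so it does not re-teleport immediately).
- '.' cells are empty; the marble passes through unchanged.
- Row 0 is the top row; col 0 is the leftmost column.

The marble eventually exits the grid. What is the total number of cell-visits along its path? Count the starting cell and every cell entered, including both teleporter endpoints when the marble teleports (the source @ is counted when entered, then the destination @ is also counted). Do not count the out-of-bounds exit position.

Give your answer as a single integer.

Step 1: enter (7,6), '.' pass, move left to (7,5)
Step 2: enter (7,5), '.' pass, move left to (7,4)
Step 3: enter (7,4), '.' pass, move left to (7,3)
Step 4: enter (7,3), '.' pass, move left to (7,2)
Step 5: enter (7,2), '.' pass, move left to (7,1)
Step 6: enter (7,1), '.' pass, move left to (7,0)
Step 7: enter (7,0), '.' pass, move left to (7,-1)
Step 8: at (7,-1) — EXIT via left edge, pos 7
Path length (cell visits): 7

Answer: 7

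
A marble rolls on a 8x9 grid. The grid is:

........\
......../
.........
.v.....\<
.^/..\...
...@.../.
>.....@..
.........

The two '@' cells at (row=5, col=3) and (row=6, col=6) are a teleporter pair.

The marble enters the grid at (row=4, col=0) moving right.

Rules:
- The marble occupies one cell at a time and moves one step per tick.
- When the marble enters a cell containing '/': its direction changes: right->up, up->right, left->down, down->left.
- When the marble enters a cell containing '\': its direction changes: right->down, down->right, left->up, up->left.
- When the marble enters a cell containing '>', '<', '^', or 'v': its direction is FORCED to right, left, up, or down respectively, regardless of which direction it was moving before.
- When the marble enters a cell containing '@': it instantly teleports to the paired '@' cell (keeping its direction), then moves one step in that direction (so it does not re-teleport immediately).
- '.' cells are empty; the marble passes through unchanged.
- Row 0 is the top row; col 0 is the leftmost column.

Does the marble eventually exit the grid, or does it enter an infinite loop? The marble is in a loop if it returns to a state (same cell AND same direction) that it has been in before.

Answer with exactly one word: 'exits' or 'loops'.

Answer: loops

Derivation:
Step 1: enter (4,0), '.' pass, move right to (4,1)
Step 2: enter (4,1), '^' forces right->up, move up to (3,1)
Step 3: enter (3,1), 'v' forces up->down, move down to (4,1)
Step 4: enter (4,1), '^' forces down->up, move up to (3,1)
Step 5: at (3,1) dir=up — LOOP DETECTED (seen before)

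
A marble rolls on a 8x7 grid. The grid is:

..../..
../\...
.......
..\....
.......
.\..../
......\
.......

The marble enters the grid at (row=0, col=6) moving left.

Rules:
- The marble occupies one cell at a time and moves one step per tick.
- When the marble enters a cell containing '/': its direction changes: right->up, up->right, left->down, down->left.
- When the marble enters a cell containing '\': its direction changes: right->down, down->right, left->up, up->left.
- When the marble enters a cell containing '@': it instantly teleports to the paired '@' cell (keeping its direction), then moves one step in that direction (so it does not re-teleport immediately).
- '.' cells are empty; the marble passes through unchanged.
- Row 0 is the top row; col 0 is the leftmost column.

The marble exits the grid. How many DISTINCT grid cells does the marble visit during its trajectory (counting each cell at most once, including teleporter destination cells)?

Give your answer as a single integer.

Step 1: enter (0,6), '.' pass, move left to (0,5)
Step 2: enter (0,5), '.' pass, move left to (0,4)
Step 3: enter (0,4), '/' deflects left->down, move down to (1,4)
Step 4: enter (1,4), '.' pass, move down to (2,4)
Step 5: enter (2,4), '.' pass, move down to (3,4)
Step 6: enter (3,4), '.' pass, move down to (4,4)
Step 7: enter (4,4), '.' pass, move down to (5,4)
Step 8: enter (5,4), '.' pass, move down to (6,4)
Step 9: enter (6,4), '.' pass, move down to (7,4)
Step 10: enter (7,4), '.' pass, move down to (8,4)
Step 11: at (8,4) — EXIT via bottom edge, pos 4
Distinct cells visited: 10 (path length 10)

Answer: 10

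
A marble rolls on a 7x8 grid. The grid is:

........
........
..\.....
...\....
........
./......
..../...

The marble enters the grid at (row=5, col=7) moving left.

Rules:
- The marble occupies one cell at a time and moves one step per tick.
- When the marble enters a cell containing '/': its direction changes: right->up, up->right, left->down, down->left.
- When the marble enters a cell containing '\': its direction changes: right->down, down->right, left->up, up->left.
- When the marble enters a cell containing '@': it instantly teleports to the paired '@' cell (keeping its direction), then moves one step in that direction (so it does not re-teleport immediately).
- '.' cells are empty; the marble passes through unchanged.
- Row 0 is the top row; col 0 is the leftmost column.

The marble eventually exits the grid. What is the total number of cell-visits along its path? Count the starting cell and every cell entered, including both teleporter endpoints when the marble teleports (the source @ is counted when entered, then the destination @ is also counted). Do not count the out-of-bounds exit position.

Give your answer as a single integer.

Answer: 8

Derivation:
Step 1: enter (5,7), '.' pass, move left to (5,6)
Step 2: enter (5,6), '.' pass, move left to (5,5)
Step 3: enter (5,5), '.' pass, move left to (5,4)
Step 4: enter (5,4), '.' pass, move left to (5,3)
Step 5: enter (5,3), '.' pass, move left to (5,2)
Step 6: enter (5,2), '.' pass, move left to (5,1)
Step 7: enter (5,1), '/' deflects left->down, move down to (6,1)
Step 8: enter (6,1), '.' pass, move down to (7,1)
Step 9: at (7,1) — EXIT via bottom edge, pos 1
Path length (cell visits): 8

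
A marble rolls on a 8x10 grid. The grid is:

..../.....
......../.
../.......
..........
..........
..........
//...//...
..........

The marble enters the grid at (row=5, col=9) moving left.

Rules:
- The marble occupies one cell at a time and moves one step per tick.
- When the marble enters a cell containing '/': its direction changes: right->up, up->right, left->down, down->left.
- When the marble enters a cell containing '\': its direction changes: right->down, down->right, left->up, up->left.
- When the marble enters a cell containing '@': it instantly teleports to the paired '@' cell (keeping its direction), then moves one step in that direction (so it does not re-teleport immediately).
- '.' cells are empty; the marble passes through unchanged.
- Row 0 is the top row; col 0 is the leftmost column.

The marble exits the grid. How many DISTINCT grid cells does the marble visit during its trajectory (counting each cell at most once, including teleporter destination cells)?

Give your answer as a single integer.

Answer: 10

Derivation:
Step 1: enter (5,9), '.' pass, move left to (5,8)
Step 2: enter (5,8), '.' pass, move left to (5,7)
Step 3: enter (5,7), '.' pass, move left to (5,6)
Step 4: enter (5,6), '.' pass, move left to (5,5)
Step 5: enter (5,5), '.' pass, move left to (5,4)
Step 6: enter (5,4), '.' pass, move left to (5,3)
Step 7: enter (5,3), '.' pass, move left to (5,2)
Step 8: enter (5,2), '.' pass, move left to (5,1)
Step 9: enter (5,1), '.' pass, move left to (5,0)
Step 10: enter (5,0), '.' pass, move left to (5,-1)
Step 11: at (5,-1) — EXIT via left edge, pos 5
Distinct cells visited: 10 (path length 10)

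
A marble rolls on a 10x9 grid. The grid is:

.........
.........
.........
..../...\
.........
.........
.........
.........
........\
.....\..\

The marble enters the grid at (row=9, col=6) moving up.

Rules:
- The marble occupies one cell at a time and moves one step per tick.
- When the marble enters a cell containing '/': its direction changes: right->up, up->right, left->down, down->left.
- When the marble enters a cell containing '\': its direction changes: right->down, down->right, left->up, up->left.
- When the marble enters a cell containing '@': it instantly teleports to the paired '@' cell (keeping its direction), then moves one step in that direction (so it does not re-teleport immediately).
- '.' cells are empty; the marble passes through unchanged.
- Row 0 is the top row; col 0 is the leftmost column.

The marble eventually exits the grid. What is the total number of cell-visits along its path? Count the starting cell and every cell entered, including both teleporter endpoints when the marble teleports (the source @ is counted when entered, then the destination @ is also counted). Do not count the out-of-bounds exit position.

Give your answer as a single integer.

Step 1: enter (9,6), '.' pass, move up to (8,6)
Step 2: enter (8,6), '.' pass, move up to (7,6)
Step 3: enter (7,6), '.' pass, move up to (6,6)
Step 4: enter (6,6), '.' pass, move up to (5,6)
Step 5: enter (5,6), '.' pass, move up to (4,6)
Step 6: enter (4,6), '.' pass, move up to (3,6)
Step 7: enter (3,6), '.' pass, move up to (2,6)
Step 8: enter (2,6), '.' pass, move up to (1,6)
Step 9: enter (1,6), '.' pass, move up to (0,6)
Step 10: enter (0,6), '.' pass, move up to (-1,6)
Step 11: at (-1,6) — EXIT via top edge, pos 6
Path length (cell visits): 10

Answer: 10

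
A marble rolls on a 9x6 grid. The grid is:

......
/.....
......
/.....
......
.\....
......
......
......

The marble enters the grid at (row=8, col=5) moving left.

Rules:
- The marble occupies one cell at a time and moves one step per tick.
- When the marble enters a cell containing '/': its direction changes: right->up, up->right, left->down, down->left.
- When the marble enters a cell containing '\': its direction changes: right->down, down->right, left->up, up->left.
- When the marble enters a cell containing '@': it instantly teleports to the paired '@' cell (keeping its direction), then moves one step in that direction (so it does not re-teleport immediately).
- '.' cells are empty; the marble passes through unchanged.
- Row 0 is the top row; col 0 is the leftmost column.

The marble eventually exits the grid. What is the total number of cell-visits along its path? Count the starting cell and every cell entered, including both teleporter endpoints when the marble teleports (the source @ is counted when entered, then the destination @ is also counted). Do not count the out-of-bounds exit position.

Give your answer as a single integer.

Answer: 6

Derivation:
Step 1: enter (8,5), '.' pass, move left to (8,4)
Step 2: enter (8,4), '.' pass, move left to (8,3)
Step 3: enter (8,3), '.' pass, move left to (8,2)
Step 4: enter (8,2), '.' pass, move left to (8,1)
Step 5: enter (8,1), '.' pass, move left to (8,0)
Step 6: enter (8,0), '.' pass, move left to (8,-1)
Step 7: at (8,-1) — EXIT via left edge, pos 8
Path length (cell visits): 6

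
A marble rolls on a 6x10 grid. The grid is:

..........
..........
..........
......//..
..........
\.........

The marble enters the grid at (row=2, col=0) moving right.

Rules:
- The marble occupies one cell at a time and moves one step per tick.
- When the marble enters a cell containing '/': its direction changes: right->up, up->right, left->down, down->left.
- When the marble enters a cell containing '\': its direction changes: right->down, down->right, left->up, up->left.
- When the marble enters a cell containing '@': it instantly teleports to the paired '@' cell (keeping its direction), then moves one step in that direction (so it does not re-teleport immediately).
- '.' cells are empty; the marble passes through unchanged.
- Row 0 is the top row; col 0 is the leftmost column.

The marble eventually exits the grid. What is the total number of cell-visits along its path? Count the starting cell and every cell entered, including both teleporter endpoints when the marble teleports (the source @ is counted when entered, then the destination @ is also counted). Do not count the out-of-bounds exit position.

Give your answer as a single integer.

Step 1: enter (2,0), '.' pass, move right to (2,1)
Step 2: enter (2,1), '.' pass, move right to (2,2)
Step 3: enter (2,2), '.' pass, move right to (2,3)
Step 4: enter (2,3), '.' pass, move right to (2,4)
Step 5: enter (2,4), '.' pass, move right to (2,5)
Step 6: enter (2,5), '.' pass, move right to (2,6)
Step 7: enter (2,6), '.' pass, move right to (2,7)
Step 8: enter (2,7), '.' pass, move right to (2,8)
Step 9: enter (2,8), '.' pass, move right to (2,9)
Step 10: enter (2,9), '.' pass, move right to (2,10)
Step 11: at (2,10) — EXIT via right edge, pos 2
Path length (cell visits): 10

Answer: 10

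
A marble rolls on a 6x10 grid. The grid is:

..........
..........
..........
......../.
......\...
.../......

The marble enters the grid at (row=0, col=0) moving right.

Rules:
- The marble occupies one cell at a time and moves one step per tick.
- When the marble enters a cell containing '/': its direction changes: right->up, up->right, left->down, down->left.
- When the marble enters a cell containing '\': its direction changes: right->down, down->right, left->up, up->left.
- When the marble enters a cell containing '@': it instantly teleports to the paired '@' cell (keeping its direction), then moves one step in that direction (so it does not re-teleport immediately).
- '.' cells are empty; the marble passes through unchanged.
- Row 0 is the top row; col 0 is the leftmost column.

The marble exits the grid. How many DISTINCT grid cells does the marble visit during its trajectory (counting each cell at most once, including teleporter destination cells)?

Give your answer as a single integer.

Step 1: enter (0,0), '.' pass, move right to (0,1)
Step 2: enter (0,1), '.' pass, move right to (0,2)
Step 3: enter (0,2), '.' pass, move right to (0,3)
Step 4: enter (0,3), '.' pass, move right to (0,4)
Step 5: enter (0,4), '.' pass, move right to (0,5)
Step 6: enter (0,5), '.' pass, move right to (0,6)
Step 7: enter (0,6), '.' pass, move right to (0,7)
Step 8: enter (0,7), '.' pass, move right to (0,8)
Step 9: enter (0,8), '.' pass, move right to (0,9)
Step 10: enter (0,9), '.' pass, move right to (0,10)
Step 11: at (0,10) — EXIT via right edge, pos 0
Distinct cells visited: 10 (path length 10)

Answer: 10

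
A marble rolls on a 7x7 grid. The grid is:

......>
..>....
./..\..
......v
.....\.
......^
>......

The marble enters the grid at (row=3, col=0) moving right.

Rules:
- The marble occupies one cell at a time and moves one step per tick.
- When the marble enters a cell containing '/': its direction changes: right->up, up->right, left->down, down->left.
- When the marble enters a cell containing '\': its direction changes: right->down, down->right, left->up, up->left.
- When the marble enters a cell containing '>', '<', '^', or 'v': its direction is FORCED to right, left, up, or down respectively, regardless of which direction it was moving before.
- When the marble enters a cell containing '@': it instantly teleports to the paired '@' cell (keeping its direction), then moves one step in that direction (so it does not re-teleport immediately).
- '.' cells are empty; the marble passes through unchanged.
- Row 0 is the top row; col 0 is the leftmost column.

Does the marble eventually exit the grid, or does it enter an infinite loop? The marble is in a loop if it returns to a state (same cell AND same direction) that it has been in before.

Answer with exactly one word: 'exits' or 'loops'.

Answer: loops

Derivation:
Step 1: enter (3,0), '.' pass, move right to (3,1)
Step 2: enter (3,1), '.' pass, move right to (3,2)
Step 3: enter (3,2), '.' pass, move right to (3,3)
Step 4: enter (3,3), '.' pass, move right to (3,4)
Step 5: enter (3,4), '.' pass, move right to (3,5)
Step 6: enter (3,5), '.' pass, move right to (3,6)
Step 7: enter (3,6), 'v' forces right->down, move down to (4,6)
Step 8: enter (4,6), '.' pass, move down to (5,6)
Step 9: enter (5,6), '^' forces down->up, move up to (4,6)
Step 10: enter (4,6), '.' pass, move up to (3,6)
Step 11: enter (3,6), 'v' forces up->down, move down to (4,6)
Step 12: at (4,6) dir=down — LOOP DETECTED (seen before)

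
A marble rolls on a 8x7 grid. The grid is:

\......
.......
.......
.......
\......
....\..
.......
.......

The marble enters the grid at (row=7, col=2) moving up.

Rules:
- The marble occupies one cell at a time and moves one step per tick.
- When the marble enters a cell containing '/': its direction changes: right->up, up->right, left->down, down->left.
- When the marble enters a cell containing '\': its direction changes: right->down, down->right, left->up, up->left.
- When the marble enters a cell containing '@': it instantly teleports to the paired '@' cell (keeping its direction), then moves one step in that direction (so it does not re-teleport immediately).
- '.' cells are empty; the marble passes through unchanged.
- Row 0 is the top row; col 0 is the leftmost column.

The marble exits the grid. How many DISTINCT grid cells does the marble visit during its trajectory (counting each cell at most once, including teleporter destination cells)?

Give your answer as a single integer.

Answer: 8

Derivation:
Step 1: enter (7,2), '.' pass, move up to (6,2)
Step 2: enter (6,2), '.' pass, move up to (5,2)
Step 3: enter (5,2), '.' pass, move up to (4,2)
Step 4: enter (4,2), '.' pass, move up to (3,2)
Step 5: enter (3,2), '.' pass, move up to (2,2)
Step 6: enter (2,2), '.' pass, move up to (1,2)
Step 7: enter (1,2), '.' pass, move up to (0,2)
Step 8: enter (0,2), '.' pass, move up to (-1,2)
Step 9: at (-1,2) — EXIT via top edge, pos 2
Distinct cells visited: 8 (path length 8)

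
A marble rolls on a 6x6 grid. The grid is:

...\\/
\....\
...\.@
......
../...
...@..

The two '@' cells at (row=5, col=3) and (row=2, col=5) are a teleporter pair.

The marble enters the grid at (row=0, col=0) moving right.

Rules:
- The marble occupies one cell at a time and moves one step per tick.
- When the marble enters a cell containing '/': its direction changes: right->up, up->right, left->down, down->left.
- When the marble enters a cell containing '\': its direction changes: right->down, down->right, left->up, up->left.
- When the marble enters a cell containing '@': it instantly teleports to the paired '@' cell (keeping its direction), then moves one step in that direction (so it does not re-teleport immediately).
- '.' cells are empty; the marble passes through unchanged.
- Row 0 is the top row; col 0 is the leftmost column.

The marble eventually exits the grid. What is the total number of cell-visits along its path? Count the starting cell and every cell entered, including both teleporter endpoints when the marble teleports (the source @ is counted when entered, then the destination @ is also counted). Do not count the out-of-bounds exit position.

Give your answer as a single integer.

Answer: 11

Derivation:
Step 1: enter (0,0), '.' pass, move right to (0,1)
Step 2: enter (0,1), '.' pass, move right to (0,2)
Step 3: enter (0,2), '.' pass, move right to (0,3)
Step 4: enter (0,3), '\' deflects right->down, move down to (1,3)
Step 5: enter (1,3), '.' pass, move down to (2,3)
Step 6: enter (2,3), '\' deflects down->right, move right to (2,4)
Step 7: enter (2,4), '.' pass, move right to (2,5)
Step 8: enter (2,5), '@' teleport (2,5)->(5,3), also enter (5,3), move right to (5,4)
Step 9: enter (5,4), '.' pass, move right to (5,5)
Step 10: enter (5,5), '.' pass, move right to (5,6)
Step 11: at (5,6) — EXIT via right edge, pos 5
Path length (cell visits): 11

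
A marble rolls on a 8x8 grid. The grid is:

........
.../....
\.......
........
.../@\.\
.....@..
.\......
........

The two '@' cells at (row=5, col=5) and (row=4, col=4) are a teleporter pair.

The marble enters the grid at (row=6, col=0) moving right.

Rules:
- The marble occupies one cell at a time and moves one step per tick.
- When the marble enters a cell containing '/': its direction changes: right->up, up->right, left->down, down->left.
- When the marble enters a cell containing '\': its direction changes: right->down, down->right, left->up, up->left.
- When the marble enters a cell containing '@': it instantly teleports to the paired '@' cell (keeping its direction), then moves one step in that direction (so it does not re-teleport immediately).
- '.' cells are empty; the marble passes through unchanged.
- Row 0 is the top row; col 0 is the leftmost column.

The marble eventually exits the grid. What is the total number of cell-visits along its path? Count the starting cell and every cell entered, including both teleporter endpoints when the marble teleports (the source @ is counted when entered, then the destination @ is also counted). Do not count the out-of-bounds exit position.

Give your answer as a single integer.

Answer: 3

Derivation:
Step 1: enter (6,0), '.' pass, move right to (6,1)
Step 2: enter (6,1), '\' deflects right->down, move down to (7,1)
Step 3: enter (7,1), '.' pass, move down to (8,1)
Step 4: at (8,1) — EXIT via bottom edge, pos 1
Path length (cell visits): 3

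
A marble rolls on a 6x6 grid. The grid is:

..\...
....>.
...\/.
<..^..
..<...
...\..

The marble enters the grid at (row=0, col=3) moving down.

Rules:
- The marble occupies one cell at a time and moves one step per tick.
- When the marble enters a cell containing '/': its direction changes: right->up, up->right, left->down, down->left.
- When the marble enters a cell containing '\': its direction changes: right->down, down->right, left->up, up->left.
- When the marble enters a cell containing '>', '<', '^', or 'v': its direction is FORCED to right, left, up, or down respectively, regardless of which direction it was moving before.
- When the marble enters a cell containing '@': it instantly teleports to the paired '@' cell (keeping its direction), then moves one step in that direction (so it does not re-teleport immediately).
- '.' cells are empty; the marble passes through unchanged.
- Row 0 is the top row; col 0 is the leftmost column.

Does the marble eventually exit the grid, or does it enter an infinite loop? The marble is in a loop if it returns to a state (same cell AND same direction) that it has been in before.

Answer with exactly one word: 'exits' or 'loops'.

Step 1: enter (0,3), '.' pass, move down to (1,3)
Step 2: enter (1,3), '.' pass, move down to (2,3)
Step 3: enter (2,3), '\' deflects down->right, move right to (2,4)
Step 4: enter (2,4), '/' deflects right->up, move up to (1,4)
Step 5: enter (1,4), '>' forces up->right, move right to (1,5)
Step 6: enter (1,5), '.' pass, move right to (1,6)
Step 7: at (1,6) — EXIT via right edge, pos 1

Answer: exits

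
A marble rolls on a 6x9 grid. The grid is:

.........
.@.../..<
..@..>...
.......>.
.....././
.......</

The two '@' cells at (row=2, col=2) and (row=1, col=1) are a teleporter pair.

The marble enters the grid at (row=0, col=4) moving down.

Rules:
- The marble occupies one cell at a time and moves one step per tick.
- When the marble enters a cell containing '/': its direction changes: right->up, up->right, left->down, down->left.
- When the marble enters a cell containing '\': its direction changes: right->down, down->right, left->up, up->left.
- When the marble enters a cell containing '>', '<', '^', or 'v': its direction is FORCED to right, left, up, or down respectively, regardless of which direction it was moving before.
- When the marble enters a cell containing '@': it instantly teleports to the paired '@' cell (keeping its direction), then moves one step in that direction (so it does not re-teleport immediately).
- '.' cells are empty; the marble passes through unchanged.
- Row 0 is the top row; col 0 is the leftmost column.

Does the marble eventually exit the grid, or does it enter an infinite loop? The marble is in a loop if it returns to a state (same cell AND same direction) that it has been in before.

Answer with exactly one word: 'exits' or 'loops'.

Step 1: enter (0,4), '.' pass, move down to (1,4)
Step 2: enter (1,4), '.' pass, move down to (2,4)
Step 3: enter (2,4), '.' pass, move down to (3,4)
Step 4: enter (3,4), '.' pass, move down to (4,4)
Step 5: enter (4,4), '.' pass, move down to (5,4)
Step 6: enter (5,4), '.' pass, move down to (6,4)
Step 7: at (6,4) — EXIT via bottom edge, pos 4

Answer: exits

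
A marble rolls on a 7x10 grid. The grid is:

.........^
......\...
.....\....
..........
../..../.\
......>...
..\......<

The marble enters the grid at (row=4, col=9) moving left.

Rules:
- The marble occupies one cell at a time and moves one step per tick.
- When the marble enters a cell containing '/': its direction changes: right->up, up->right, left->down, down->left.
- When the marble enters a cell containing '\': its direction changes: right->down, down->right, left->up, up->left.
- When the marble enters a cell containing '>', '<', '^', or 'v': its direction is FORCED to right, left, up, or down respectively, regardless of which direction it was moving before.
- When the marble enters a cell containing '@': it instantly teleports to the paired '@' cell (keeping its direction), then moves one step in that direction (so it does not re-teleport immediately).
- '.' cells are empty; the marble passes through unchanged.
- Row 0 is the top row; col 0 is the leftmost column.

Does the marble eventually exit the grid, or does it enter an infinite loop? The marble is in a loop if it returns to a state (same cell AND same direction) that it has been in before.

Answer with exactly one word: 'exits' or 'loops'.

Step 1: enter (4,9), '\' deflects left->up, move up to (3,9)
Step 2: enter (3,9), '.' pass, move up to (2,9)
Step 3: enter (2,9), '.' pass, move up to (1,9)
Step 4: enter (1,9), '.' pass, move up to (0,9)
Step 5: enter (0,9), '^' forces up->up, move up to (-1,9)
Step 6: at (-1,9) — EXIT via top edge, pos 9

Answer: exits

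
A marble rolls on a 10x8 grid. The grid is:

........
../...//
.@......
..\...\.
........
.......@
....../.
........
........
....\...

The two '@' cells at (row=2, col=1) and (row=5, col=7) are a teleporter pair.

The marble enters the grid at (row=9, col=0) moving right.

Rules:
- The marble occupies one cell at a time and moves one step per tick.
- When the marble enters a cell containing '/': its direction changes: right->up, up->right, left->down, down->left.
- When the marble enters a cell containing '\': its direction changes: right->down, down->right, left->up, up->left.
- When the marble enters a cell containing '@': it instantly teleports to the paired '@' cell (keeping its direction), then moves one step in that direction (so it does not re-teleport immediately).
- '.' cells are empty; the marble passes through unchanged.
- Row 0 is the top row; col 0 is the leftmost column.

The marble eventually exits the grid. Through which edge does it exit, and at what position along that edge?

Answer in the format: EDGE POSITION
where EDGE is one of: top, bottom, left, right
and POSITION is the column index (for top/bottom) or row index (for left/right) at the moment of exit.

Step 1: enter (9,0), '.' pass, move right to (9,1)
Step 2: enter (9,1), '.' pass, move right to (9,2)
Step 3: enter (9,2), '.' pass, move right to (9,3)
Step 4: enter (9,3), '.' pass, move right to (9,4)
Step 5: enter (9,4), '\' deflects right->down, move down to (10,4)
Step 6: at (10,4) — EXIT via bottom edge, pos 4

Answer: bottom 4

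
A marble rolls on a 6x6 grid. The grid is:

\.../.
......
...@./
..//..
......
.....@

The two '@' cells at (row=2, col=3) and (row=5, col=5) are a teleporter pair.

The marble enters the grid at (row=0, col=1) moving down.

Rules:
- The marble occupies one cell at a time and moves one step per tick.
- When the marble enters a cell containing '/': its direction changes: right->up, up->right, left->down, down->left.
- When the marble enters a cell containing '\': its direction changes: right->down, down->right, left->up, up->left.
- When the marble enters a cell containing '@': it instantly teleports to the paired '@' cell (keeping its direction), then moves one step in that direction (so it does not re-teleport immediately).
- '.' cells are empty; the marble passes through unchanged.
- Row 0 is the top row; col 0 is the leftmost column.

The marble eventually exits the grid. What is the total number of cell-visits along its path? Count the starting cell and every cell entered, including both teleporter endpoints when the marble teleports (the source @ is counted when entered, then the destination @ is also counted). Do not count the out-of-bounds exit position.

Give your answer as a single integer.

Step 1: enter (0,1), '.' pass, move down to (1,1)
Step 2: enter (1,1), '.' pass, move down to (2,1)
Step 3: enter (2,1), '.' pass, move down to (3,1)
Step 4: enter (3,1), '.' pass, move down to (4,1)
Step 5: enter (4,1), '.' pass, move down to (5,1)
Step 6: enter (5,1), '.' pass, move down to (6,1)
Step 7: at (6,1) — EXIT via bottom edge, pos 1
Path length (cell visits): 6

Answer: 6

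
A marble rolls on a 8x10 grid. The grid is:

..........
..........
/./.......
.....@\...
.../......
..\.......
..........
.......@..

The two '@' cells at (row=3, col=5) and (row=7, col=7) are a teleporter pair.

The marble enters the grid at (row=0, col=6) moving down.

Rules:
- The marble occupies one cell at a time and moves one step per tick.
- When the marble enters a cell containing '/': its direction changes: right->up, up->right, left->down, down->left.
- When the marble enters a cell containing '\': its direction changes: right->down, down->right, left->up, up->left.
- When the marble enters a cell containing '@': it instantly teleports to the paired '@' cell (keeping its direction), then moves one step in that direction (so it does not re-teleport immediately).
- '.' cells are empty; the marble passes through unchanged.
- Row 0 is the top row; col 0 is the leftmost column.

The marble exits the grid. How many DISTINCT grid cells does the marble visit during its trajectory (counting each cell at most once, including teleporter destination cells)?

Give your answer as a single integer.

Answer: 7

Derivation:
Step 1: enter (0,6), '.' pass, move down to (1,6)
Step 2: enter (1,6), '.' pass, move down to (2,6)
Step 3: enter (2,6), '.' pass, move down to (3,6)
Step 4: enter (3,6), '\' deflects down->right, move right to (3,7)
Step 5: enter (3,7), '.' pass, move right to (3,8)
Step 6: enter (3,8), '.' pass, move right to (3,9)
Step 7: enter (3,9), '.' pass, move right to (3,10)
Step 8: at (3,10) — EXIT via right edge, pos 3
Distinct cells visited: 7 (path length 7)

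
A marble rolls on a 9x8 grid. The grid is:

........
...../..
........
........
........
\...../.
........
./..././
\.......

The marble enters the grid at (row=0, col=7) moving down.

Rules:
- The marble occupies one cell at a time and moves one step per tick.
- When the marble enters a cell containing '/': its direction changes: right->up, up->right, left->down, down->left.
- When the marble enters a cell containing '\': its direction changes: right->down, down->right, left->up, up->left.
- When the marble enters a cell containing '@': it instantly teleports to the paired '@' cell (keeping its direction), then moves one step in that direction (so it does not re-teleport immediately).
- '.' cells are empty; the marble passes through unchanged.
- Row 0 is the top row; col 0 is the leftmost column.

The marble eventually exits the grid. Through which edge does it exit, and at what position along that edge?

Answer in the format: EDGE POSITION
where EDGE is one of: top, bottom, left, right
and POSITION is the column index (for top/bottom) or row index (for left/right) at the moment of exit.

Step 1: enter (0,7), '.' pass, move down to (1,7)
Step 2: enter (1,7), '.' pass, move down to (2,7)
Step 3: enter (2,7), '.' pass, move down to (3,7)
Step 4: enter (3,7), '.' pass, move down to (4,7)
Step 5: enter (4,7), '.' pass, move down to (5,7)
Step 6: enter (5,7), '.' pass, move down to (6,7)
Step 7: enter (6,7), '.' pass, move down to (7,7)
Step 8: enter (7,7), '/' deflects down->left, move left to (7,6)
Step 9: enter (7,6), '.' pass, move left to (7,5)
Step 10: enter (7,5), '/' deflects left->down, move down to (8,5)
Step 11: enter (8,5), '.' pass, move down to (9,5)
Step 12: at (9,5) — EXIT via bottom edge, pos 5

Answer: bottom 5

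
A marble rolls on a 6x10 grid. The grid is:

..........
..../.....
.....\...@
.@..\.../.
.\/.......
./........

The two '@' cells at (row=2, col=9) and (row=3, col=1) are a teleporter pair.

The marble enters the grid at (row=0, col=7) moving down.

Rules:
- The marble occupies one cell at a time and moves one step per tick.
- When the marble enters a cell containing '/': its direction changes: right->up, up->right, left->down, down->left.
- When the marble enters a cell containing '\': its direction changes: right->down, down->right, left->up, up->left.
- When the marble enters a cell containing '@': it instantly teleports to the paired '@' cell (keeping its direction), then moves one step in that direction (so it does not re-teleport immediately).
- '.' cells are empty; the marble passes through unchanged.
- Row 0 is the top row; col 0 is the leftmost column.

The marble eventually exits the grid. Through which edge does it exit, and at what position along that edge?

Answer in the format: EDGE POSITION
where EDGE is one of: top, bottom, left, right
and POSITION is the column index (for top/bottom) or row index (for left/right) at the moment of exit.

Step 1: enter (0,7), '.' pass, move down to (1,7)
Step 2: enter (1,7), '.' pass, move down to (2,7)
Step 3: enter (2,7), '.' pass, move down to (3,7)
Step 4: enter (3,7), '.' pass, move down to (4,7)
Step 5: enter (4,7), '.' pass, move down to (5,7)
Step 6: enter (5,7), '.' pass, move down to (6,7)
Step 7: at (6,7) — EXIT via bottom edge, pos 7

Answer: bottom 7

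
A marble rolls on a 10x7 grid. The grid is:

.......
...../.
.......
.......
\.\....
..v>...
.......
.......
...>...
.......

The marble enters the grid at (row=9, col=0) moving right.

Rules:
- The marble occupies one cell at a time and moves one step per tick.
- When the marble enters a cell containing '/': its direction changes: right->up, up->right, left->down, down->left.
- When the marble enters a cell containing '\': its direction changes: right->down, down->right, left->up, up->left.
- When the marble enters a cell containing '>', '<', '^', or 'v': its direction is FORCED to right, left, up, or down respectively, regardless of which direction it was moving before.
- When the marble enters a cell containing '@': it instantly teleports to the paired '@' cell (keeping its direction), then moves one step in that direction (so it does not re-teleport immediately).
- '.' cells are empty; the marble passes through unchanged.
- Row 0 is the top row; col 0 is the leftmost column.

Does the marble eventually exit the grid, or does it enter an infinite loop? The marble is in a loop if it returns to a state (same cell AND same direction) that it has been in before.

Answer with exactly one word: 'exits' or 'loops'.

Step 1: enter (9,0), '.' pass, move right to (9,1)
Step 2: enter (9,1), '.' pass, move right to (9,2)
Step 3: enter (9,2), '.' pass, move right to (9,3)
Step 4: enter (9,3), '.' pass, move right to (9,4)
Step 5: enter (9,4), '.' pass, move right to (9,5)
Step 6: enter (9,5), '.' pass, move right to (9,6)
Step 7: enter (9,6), '.' pass, move right to (9,7)
Step 8: at (9,7) — EXIT via right edge, pos 9

Answer: exits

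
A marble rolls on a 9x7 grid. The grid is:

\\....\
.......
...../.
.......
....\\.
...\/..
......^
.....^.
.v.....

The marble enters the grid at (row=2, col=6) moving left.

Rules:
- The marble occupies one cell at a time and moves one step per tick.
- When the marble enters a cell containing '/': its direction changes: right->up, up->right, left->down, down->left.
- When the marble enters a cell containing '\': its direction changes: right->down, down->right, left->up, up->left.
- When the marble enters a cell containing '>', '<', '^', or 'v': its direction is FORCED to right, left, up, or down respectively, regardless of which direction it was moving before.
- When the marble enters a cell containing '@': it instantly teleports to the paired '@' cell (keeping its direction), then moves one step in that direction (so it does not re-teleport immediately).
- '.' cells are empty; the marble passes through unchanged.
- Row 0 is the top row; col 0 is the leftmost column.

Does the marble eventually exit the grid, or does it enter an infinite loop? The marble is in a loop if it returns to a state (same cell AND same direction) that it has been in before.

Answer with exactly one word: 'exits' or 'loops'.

Step 1: enter (2,6), '.' pass, move left to (2,5)
Step 2: enter (2,5), '/' deflects left->down, move down to (3,5)
Step 3: enter (3,5), '.' pass, move down to (4,5)
Step 4: enter (4,5), '\' deflects down->right, move right to (4,6)
Step 5: enter (4,6), '.' pass, move right to (4,7)
Step 6: at (4,7) — EXIT via right edge, pos 4

Answer: exits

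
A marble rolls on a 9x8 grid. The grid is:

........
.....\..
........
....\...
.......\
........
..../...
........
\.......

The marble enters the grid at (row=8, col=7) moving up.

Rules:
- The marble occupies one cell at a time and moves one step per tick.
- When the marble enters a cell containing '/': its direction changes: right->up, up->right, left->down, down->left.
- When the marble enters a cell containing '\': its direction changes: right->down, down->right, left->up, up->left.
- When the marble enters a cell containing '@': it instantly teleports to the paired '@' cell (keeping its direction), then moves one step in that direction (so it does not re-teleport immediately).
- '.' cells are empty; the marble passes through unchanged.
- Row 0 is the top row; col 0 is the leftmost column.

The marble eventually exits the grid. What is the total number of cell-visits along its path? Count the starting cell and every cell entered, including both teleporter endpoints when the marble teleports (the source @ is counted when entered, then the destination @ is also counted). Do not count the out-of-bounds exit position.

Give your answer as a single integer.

Answer: 12

Derivation:
Step 1: enter (8,7), '.' pass, move up to (7,7)
Step 2: enter (7,7), '.' pass, move up to (6,7)
Step 3: enter (6,7), '.' pass, move up to (5,7)
Step 4: enter (5,7), '.' pass, move up to (4,7)
Step 5: enter (4,7), '\' deflects up->left, move left to (4,6)
Step 6: enter (4,6), '.' pass, move left to (4,5)
Step 7: enter (4,5), '.' pass, move left to (4,4)
Step 8: enter (4,4), '.' pass, move left to (4,3)
Step 9: enter (4,3), '.' pass, move left to (4,2)
Step 10: enter (4,2), '.' pass, move left to (4,1)
Step 11: enter (4,1), '.' pass, move left to (4,0)
Step 12: enter (4,0), '.' pass, move left to (4,-1)
Step 13: at (4,-1) — EXIT via left edge, pos 4
Path length (cell visits): 12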